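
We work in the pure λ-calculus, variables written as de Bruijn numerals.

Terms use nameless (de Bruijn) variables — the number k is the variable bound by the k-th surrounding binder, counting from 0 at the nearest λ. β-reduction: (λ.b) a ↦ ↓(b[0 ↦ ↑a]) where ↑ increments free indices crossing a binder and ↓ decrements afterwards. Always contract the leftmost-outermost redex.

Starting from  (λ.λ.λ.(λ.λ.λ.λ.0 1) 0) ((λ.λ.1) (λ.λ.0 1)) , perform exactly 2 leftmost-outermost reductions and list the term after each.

Answer: after 2 steps: λ.λ.λ.λ.λ.0 1

Working:
  start: (λ.λ.λ.(λ.λ.λ.λ.0 1) 0) ((λ.λ.1) (λ.λ.0 1))
  step 1: λ.λ.(λ.λ.λ.λ.0 1) 0
  step 2: λ.λ.λ.λ.λ.0 1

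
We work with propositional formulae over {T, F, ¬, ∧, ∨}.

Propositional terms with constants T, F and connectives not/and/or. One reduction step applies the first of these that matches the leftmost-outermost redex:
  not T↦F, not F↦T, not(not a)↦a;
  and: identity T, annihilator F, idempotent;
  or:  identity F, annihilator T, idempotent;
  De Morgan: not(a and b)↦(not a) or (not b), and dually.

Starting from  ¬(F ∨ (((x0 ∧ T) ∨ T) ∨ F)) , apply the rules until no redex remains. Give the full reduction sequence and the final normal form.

Answer: normal form = F  (in 11 steps)

Working:
  start: ¬(F ∨ (((x0 ∧ T) ∨ T) ∨ F))
  [1] ¬F ∧ ¬(((x0 ∧ T) ∨ T) ∨ F)
  [2] T ∧ ¬(((x0 ∧ T) ∨ T) ∨ F)
  [3] ¬(((x0 ∧ T) ∨ T) ∨ F)
  [4] ¬((x0 ∧ T) ∨ T) ∧ ¬F
  [5] (¬(x0 ∧ T) ∧ ¬T) ∧ ¬F
  [6] ((¬x0 ∨ ¬T) ∧ ¬T) ∧ ¬F
  [7] ((¬x0 ∨ F) ∧ ¬T) ∧ ¬F
  [8] (¬x0 ∧ ¬T) ∧ ¬F
  [9] (¬x0 ∧ F) ∧ ¬F
  [10] F ∧ ¬F
  [11] F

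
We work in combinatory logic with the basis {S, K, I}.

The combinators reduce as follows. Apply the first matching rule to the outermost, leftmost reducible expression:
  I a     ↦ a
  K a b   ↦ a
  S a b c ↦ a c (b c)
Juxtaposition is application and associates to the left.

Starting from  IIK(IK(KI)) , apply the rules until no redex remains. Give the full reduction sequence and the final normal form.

Answer: normal form = K(K(KI))  (in 3 steps)

Working:
  start: IIK(IK(KI))
  step 1: IK(IK(KI))
  step 2: K(IK(KI))
  step 3: K(K(KI))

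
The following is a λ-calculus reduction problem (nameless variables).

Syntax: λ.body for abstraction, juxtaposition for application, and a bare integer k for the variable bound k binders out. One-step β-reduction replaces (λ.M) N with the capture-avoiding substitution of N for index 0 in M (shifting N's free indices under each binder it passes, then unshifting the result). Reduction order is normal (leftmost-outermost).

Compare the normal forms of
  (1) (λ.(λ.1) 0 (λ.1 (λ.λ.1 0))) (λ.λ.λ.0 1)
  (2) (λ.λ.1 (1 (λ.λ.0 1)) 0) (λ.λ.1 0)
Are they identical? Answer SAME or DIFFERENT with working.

Term A:
  start: (λ.(λ.1) 0 (λ.1 (λ.λ.1 0))) (λ.λ.λ.0 1)
  →1  (λ.λ.λ.λ.0 1) (λ.λ.λ.0 1) (λ.(λ.λ.λ.0 1) (λ.λ.1 0))
  →2  (λ.λ.λ.0 1) (λ.(λ.λ.λ.0 1) (λ.λ.1 0))
  →3  λ.λ.0 1

Term B:
  start: (λ.λ.1 (1 (λ.λ.0 1)) 0) (λ.λ.1 0)
  →1  λ.(λ.λ.1 0) ((λ.λ.1 0) (λ.λ.0 1)) 0
  →2  λ.(λ.(λ.λ.1 0) (λ.λ.0 1) 0) 0
  →3  λ.(λ.λ.1 0) (λ.λ.0 1) 0
  →4  λ.(λ.(λ.λ.0 1) 0) 0
  →5  λ.(λ.λ.0 1) 0
  →6  λ.λ.0 1

Answer: SAME — A ⇓ λ.λ.0 1, B ⇓ λ.λ.0 1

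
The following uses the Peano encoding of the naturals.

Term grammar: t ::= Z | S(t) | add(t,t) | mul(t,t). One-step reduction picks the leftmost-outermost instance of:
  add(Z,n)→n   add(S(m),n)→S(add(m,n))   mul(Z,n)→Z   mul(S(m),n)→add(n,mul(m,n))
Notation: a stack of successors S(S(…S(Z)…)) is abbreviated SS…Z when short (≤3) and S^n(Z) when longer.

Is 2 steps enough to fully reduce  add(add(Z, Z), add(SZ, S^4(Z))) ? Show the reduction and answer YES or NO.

  start: add(add(Z, Z), add(SZ, S^4(Z)))
  →1  add(Z, add(SZ, S^4(Z)))
  →2  add(SZ, S^4(Z))

Answer: NO — after 2 steps the term is add(SZ, S^4(Z)), not yet normal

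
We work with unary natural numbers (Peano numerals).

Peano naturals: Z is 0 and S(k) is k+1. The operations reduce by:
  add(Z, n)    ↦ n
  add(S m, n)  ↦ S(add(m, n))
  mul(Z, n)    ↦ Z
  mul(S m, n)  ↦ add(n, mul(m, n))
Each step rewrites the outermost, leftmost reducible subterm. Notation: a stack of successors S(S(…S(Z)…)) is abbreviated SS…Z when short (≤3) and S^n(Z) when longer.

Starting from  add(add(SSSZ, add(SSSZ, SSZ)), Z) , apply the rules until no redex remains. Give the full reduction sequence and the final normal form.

Answer: normal form = S^8(Z)  (in 17 steps)

Working:
  start: add(add(SSSZ, add(SSSZ, SSZ)), Z)
  step 1: add(S(add(SSZ, add(SSSZ, SSZ))), Z)
  step 2: S(add(add(SSZ, add(SSSZ, SSZ)), Z))
  step 3: S(add(S(add(SZ, add(SSSZ, SSZ))), Z))
  step 4: S(S(add(add(SZ, add(SSSZ, SSZ)), Z)))
  step 5: S(S(add(S(add(Z, add(SSSZ, SSZ))), Z)))
  step 6: S(S(S(add(add(Z, add(SSSZ, SSZ)), Z))))
  step 7: S(S(S(add(add(SSSZ, SSZ), Z))))
  step 8: S(S(S(add(S(add(SSZ, SSZ)), Z))))
  step 9: S(S(S(S(add(add(SSZ, SSZ), Z)))))
  step 10: S(S(S(S(add(S(add(SZ, SSZ)), Z)))))
  step 11: S(S(S(S(S(add(add(SZ, SSZ), Z))))))
  step 12: S(S(S(S(S(add(S(add(Z, SSZ)), Z))))))
  step 13: S(S(S(S(S(S(add(add(Z, SSZ), Z)))))))
  step 14: S(S(S(S(S(S(add(SSZ, Z)))))))
  step 15: S(S(S(S(S(S(S(add(SZ, Z))))))))
  step 16: S(S(S(S(S(S(S(S(add(Z, Z)))))))))
  step 17: S^8(Z)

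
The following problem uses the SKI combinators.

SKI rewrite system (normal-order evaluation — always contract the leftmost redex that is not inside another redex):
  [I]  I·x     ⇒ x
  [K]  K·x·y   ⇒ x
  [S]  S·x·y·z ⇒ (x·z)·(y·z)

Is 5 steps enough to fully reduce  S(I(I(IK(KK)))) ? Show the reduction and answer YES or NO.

  start: S(I(I(IK(KK))))
  [1] S(I(IK(KK)))
  [2] S(IK(KK))
  [3] S(K(KK))

Answer: YES — reaches normal form S(K(KK)) in 3 ≤ 5 steps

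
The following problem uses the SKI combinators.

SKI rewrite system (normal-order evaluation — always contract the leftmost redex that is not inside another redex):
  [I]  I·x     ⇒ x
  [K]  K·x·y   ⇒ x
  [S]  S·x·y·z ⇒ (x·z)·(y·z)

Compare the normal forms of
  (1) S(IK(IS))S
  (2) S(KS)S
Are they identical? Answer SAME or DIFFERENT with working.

Answer: SAME — A ⇓ S(KS)S, B ⇓ S(KS)S

Derivation:
Term A:
  start: S(IK(IS))S
  [1] S(K(IS))S
  [2] S(KS)S

Term B:
  start: S(KS)S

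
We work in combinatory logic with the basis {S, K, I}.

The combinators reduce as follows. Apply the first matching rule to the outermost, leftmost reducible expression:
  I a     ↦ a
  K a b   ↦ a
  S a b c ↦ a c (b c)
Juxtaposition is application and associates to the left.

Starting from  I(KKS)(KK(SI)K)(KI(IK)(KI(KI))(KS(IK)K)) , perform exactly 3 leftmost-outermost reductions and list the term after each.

  start: I(KKS)(KK(SI)K)(KI(IK)(KI(KI))(KS(IK)K))
  →1  KKS(KK(SI)K)(KI(IK)(KI(KI))(KS(IK)K))
  →2  K(KK(SI)K)(KI(IK)(KI(KI))(KS(IK)K))
  →3  KK(SI)K

Answer: after 3 steps: KK(SI)K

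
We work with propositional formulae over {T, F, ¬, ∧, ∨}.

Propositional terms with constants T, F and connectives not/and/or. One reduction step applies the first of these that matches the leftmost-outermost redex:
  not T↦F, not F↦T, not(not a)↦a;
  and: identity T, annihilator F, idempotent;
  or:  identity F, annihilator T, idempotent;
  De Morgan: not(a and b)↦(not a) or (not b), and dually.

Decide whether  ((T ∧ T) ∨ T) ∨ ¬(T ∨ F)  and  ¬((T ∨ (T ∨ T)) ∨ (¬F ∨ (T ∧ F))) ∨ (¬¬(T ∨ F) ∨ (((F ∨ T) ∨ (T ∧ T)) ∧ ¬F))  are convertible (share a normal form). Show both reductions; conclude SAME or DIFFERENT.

Answer: SAME — A ⇓ T, B ⇓ T

Reduction:
Term A:
  start: ((T ∧ T) ∨ T) ∨ ¬(T ∨ F)
  →1  T ∨ ¬(T ∨ F)
  →2  T

Term B:
  start: ¬((T ∨ (T ∨ T)) ∨ (¬F ∨ (T ∧ F))) ∨ (¬¬(T ∨ F) ∨ (((F ∨ T) ∨ (T ∧ T)) ∧ ¬F))
  →1  (¬(T ∨ (T ∨ T)) ∧ ¬(¬F ∨ (T ∧ F))) ∨ (¬¬(T ∨ F) ∨ (((F ∨ T) ∨ (T ∧ T)) ∧ ¬F))
  →2  ((¬T ∧ ¬(T ∨ T)) ∧ ¬(¬F ∨ (T ∧ F))) ∨ (¬¬(T ∨ F) ∨ (((F ∨ T) ∨ (T ∧ T)) ∧ ¬F))
  →3  ((F ∧ ¬(T ∨ T)) ∧ ¬(¬F ∨ (T ∧ F))) ∨ (¬¬(T ∨ F) ∨ (((F ∨ T) ∨ (T ∧ T)) ∧ ¬F))
  →4  (F ∧ ¬(¬F ∨ (T ∧ F))) ∨ (¬¬(T ∨ F) ∨ (((F ∨ T) ∨ (T ∧ T)) ∧ ¬F))
  →5  F ∨ (¬¬(T ∨ F) ∨ (((F ∨ T) ∨ (T ∧ T)) ∧ ¬F))
  →6  ¬¬(T ∨ F) ∨ (((F ∨ T) ∨ (T ∧ T)) ∧ ¬F)
  →7  (T ∨ F) ∨ (((F ∨ T) ∨ (T ∧ T)) ∧ ¬F)
  →8  T ∨ (((F ∨ T) ∨ (T ∧ T)) ∧ ¬F)
  →9  T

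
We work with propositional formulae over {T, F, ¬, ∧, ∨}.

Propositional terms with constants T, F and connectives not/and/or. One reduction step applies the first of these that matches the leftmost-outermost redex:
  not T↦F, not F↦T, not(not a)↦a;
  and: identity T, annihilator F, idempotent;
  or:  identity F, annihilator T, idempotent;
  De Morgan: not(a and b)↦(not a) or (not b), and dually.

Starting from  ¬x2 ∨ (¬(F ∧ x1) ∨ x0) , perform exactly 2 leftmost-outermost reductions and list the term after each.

Answer: after 2 steps: ¬x2 ∨ ((T ∨ ¬x1) ∨ x0)

Derivation:
  start: ¬x2 ∨ (¬(F ∧ x1) ∨ x0)
  step 1: ¬x2 ∨ ((¬F ∨ ¬x1) ∨ x0)
  step 2: ¬x2 ∨ ((T ∨ ¬x1) ∨ x0)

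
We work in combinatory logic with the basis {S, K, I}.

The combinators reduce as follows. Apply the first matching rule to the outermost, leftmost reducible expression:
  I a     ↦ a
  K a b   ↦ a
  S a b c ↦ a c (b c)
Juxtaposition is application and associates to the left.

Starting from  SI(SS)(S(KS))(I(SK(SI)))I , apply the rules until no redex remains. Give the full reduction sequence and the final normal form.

Answer: normal form = S(S(SK(SI))(S(KS)(SK(SI))))I  (in 7 steps)

Working:
  start: SI(SS)(S(KS))(I(SK(SI)))I
  →1  I(S(KS))(SS(S(KS)))(I(SK(SI)))I
  →2  S(KS)(SS(S(KS)))(I(SK(SI)))I
  →3  KS(I(SK(SI)))(SS(S(KS))(I(SK(SI))))I
  →4  S(SS(S(KS))(I(SK(SI))))I
  →5  S(S(I(SK(SI)))(S(KS)(I(SK(SI)))))I
  →6  S(S(SK(SI))(S(KS)(I(SK(SI)))))I
  →7  S(S(SK(SI))(S(KS)(SK(SI))))I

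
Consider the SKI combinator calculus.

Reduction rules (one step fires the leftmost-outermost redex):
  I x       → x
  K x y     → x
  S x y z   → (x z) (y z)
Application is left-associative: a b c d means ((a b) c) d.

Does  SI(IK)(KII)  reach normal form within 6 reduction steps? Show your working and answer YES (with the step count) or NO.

  start: SI(IK)(KII)
  →1  I(KII)(IK(KII))
  →2  KII(IK(KII))
  →3  I(IK(KII))
  →4  IK(KII)
  →5  K(KII)
  →6  KI

Answer: YES — reaches normal form KI in 6 ≤ 6 steps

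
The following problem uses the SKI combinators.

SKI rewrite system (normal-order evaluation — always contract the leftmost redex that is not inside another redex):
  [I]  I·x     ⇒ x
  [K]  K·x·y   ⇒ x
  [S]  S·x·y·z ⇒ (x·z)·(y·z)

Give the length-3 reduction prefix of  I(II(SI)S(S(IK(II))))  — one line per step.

  start: I(II(SI)S(S(IK(II))))
  →1  II(SI)S(S(IK(II)))
  →2  I(SI)S(S(IK(II)))
  →3  SIS(S(IK(II)))

Answer: after 3 steps: SIS(S(IK(II)))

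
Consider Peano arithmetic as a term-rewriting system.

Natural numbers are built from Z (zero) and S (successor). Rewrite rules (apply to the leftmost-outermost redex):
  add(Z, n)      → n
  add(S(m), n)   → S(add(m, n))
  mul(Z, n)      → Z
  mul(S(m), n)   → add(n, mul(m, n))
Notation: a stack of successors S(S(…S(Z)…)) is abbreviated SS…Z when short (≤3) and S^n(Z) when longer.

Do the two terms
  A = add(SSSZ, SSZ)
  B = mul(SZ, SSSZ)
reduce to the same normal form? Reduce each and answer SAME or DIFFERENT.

Term A:
  start: add(SSSZ, SSZ)
  [1] S(add(SSZ, SSZ))
  [2] S(S(add(SZ, SSZ)))
  [3] S(S(S(add(Z, SSZ))))
  [4] S^5(Z)

Term B:
  start: mul(SZ, SSSZ)
  [1] add(SSSZ, mul(Z, SSSZ))
  [2] S(add(SSZ, mul(Z, SSSZ)))
  [3] S(S(add(SZ, mul(Z, SSSZ))))
  [4] S(S(S(add(Z, mul(Z, SSSZ)))))
  [5] S(S(S(mul(Z, SSSZ))))
  [6] SSSZ

Answer: DIFFERENT — A ⇓ S^5(Z), B ⇓ SSSZ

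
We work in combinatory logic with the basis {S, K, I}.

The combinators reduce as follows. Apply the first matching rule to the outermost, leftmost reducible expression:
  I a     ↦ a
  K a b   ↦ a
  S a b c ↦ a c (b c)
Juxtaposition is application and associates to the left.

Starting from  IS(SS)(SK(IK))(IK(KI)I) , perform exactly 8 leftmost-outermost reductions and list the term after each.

Answer: after 8 steps: S(KI)(K(KI)I(SK(IK)(IK(KI)I)))

Reduction:
  start: IS(SS)(SK(IK))(IK(KI)I)
  [1] S(SS)(SK(IK))(IK(KI)I)
  [2] SS(IK(KI)I)(SK(IK)(IK(KI)I))
  [3] S(SK(IK)(IK(KI)I))(IK(KI)I(SK(IK)(IK(KI)I)))
  [4] S(K(IK(KI)I)(IK(IK(KI)I)))(IK(KI)I(SK(IK)(IK(KI)I)))
  [5] S(IK(KI)I)(IK(KI)I(SK(IK)(IK(KI)I)))
  [6] S(K(KI)I)(IK(KI)I(SK(IK)(IK(KI)I)))
  [7] S(KI)(IK(KI)I(SK(IK)(IK(KI)I)))
  [8] S(KI)(K(KI)I(SK(IK)(IK(KI)I)))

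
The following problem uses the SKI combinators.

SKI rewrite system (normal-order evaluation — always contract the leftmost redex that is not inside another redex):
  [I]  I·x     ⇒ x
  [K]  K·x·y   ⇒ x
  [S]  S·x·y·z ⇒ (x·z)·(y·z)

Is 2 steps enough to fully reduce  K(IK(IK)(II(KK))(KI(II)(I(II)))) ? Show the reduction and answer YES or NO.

Answer: NO — after 2 steps the term is K(IK(KI(II)(I(II)))), not yet normal

Working:
  start: K(IK(IK)(II(KK))(KI(II)(I(II))))
  [1] K(K(IK)(II(KK))(KI(II)(I(II))))
  [2] K(IK(KI(II)(I(II))))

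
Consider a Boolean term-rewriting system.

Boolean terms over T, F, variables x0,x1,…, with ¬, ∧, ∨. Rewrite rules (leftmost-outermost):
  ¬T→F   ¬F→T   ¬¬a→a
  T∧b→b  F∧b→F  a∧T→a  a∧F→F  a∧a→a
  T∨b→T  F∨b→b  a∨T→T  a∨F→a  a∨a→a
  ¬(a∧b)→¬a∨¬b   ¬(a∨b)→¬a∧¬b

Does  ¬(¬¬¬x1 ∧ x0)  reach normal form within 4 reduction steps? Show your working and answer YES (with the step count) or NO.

  start: ¬(¬¬¬x1 ∧ x0)
  step 1: ¬¬¬¬x1 ∨ ¬x0
  step 2: ¬¬x1 ∨ ¬x0
  step 3: x1 ∨ ¬x0

Answer: YES — reaches normal form x1 ∨ ¬x0 in 3 ≤ 4 steps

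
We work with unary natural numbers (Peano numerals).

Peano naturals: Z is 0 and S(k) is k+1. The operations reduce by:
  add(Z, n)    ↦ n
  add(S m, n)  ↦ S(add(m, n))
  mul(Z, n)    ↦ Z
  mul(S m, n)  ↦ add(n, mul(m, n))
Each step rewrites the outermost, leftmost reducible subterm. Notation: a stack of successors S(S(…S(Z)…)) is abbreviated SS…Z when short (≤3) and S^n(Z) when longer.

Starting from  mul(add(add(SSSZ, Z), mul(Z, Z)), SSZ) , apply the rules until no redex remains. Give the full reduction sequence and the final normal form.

Answer: normal form = S^6(Z)  (in 22 steps)

Working:
  start: mul(add(add(SSSZ, Z), mul(Z, Z)), SSZ)
  step 1: mul(add(S(add(SSZ, Z)), mul(Z, Z)), SSZ)
  step 2: mul(S(add(add(SSZ, Z), mul(Z, Z))), SSZ)
  step 3: add(SSZ, mul(add(add(SSZ, Z), mul(Z, Z)), SSZ))
  step 4: S(add(SZ, mul(add(add(SSZ, Z), mul(Z, Z)), SSZ)))
  step 5: S(S(add(Z, mul(add(add(SSZ, Z), mul(Z, Z)), SSZ))))
  step 6: S(S(mul(add(add(SSZ, Z), mul(Z, Z)), SSZ)))
  step 7: S(S(mul(add(S(add(SZ, Z)), mul(Z, Z)), SSZ)))
  step 8: S(S(mul(S(add(add(SZ, Z), mul(Z, Z))), SSZ)))
  step 9: S(S(add(SSZ, mul(add(add(SZ, Z), mul(Z, Z)), SSZ))))
  step 10: S(S(S(add(SZ, mul(add(add(SZ, Z), mul(Z, Z)), SSZ)))))
  step 11: S(S(S(S(add(Z, mul(add(add(SZ, Z), mul(Z, Z)), SSZ))))))
  step 12: S(S(S(S(mul(add(add(SZ, Z), mul(Z, Z)), SSZ)))))
  step 13: S(S(S(S(mul(add(S(add(Z, Z)), mul(Z, Z)), SSZ)))))
  step 14: S(S(S(S(mul(S(add(add(Z, Z), mul(Z, Z))), SSZ)))))
  step 15: S(S(S(S(add(SSZ, mul(add(add(Z, Z), mul(Z, Z)), SSZ))))))
  step 16: S(S(S(S(S(add(SZ, mul(add(add(Z, Z), mul(Z, Z)), SSZ)))))))
  step 17: S(S(S(S(S(S(add(Z, mul(add(add(Z, Z), mul(Z, Z)), SSZ))))))))
  step 18: S(S(S(S(S(S(mul(add(add(Z, Z), mul(Z, Z)), SSZ)))))))
  step 19: S(S(S(S(S(S(mul(add(Z, mul(Z, Z)), SSZ)))))))
  step 20: S(S(S(S(S(S(mul(mul(Z, Z), SSZ)))))))
  step 21: S(S(S(S(S(S(mul(Z, SSZ)))))))
  step 22: S^6(Z)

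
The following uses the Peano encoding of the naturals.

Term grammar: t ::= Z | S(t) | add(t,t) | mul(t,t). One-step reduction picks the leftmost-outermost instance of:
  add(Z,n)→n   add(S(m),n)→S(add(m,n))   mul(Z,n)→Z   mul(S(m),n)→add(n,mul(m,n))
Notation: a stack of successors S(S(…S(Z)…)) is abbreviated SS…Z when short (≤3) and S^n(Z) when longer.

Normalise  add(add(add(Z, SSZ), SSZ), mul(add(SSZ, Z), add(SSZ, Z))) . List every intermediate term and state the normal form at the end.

  start: add(add(add(Z, SSZ), SSZ), mul(add(SSZ, Z), add(SSZ, Z)))
  →1  add(add(SSZ, SSZ), mul(add(SSZ, Z), add(SSZ, Z)))
  →2  add(S(add(SZ, SSZ)), mul(add(SSZ, Z), add(SSZ, Z)))
  →3  S(add(add(SZ, SSZ), mul(add(SSZ, Z), add(SSZ, Z))))
  →4  S(add(S(add(Z, SSZ)), mul(add(SSZ, Z), add(SSZ, Z))))
  →5  S(S(add(add(Z, SSZ), mul(add(SSZ, Z), add(SSZ, Z)))))
  →6  S(S(add(SSZ, mul(add(SSZ, Z), add(SSZ, Z)))))
  →7  S(S(S(add(SZ, mul(add(SSZ, Z), add(SSZ, Z))))))
  →8  S(S(S(S(add(Z, mul(add(SSZ, Z), add(SSZ, Z)))))))
  →9  S(S(S(S(mul(add(SSZ, Z), add(SSZ, Z))))))
  →10  S(S(S(S(mul(S(add(SZ, Z)), add(SSZ, Z))))))
  →11  S(S(S(S(add(add(SSZ, Z), mul(add(SZ, Z), add(SSZ, Z)))))))
  →12  S(S(S(S(add(S(add(SZ, Z)), mul(add(SZ, Z), add(SSZ, Z)))))))
  →13  S(S(S(S(S(add(add(SZ, Z), mul(add(SZ, Z), add(SSZ, Z))))))))
  →14  S(S(S(S(S(add(S(add(Z, Z)), mul(add(SZ, Z), add(SSZ, Z))))))))
  →15  S(S(S(S(S(S(add(add(Z, Z), mul(add(SZ, Z), add(SSZ, Z)))))))))
  →16  S(S(S(S(S(S(add(Z, mul(add(SZ, Z), add(SSZ, Z)))))))))
  →17  S(S(S(S(S(S(mul(add(SZ, Z), add(SSZ, Z))))))))
  →18  S(S(S(S(S(S(mul(S(add(Z, Z)), add(SSZ, Z))))))))
  →19  S(S(S(S(S(S(add(add(SSZ, Z), mul(add(Z, Z), add(SSZ, Z)))))))))
  →20  S(S(S(S(S(S(add(S(add(SZ, Z)), mul(add(Z, Z), add(SSZ, Z)))))))))
  →21  S(S(S(S(S(S(S(add(add(SZ, Z), mul(add(Z, Z), add(SSZ, Z))))))))))
  →22  S(S(S(S(S(S(S(add(S(add(Z, Z)), mul(add(Z, Z), add(SSZ, Z))))))))))
  →23  S(S(S(S(S(S(S(S(add(add(Z, Z), mul(add(Z, Z), add(SSZ, Z)))))))))))
  →24  S(S(S(S(S(S(S(S(add(Z, mul(add(Z, Z), add(SSZ, Z)))))))))))
  →25  S(S(S(S(S(S(S(S(mul(add(Z, Z), add(SSZ, Z))))))))))
  →26  S(S(S(S(S(S(S(S(mul(Z, add(SSZ, Z))))))))))
  →27  S^8(Z)

Answer: normal form = S^8(Z)  (in 27 steps)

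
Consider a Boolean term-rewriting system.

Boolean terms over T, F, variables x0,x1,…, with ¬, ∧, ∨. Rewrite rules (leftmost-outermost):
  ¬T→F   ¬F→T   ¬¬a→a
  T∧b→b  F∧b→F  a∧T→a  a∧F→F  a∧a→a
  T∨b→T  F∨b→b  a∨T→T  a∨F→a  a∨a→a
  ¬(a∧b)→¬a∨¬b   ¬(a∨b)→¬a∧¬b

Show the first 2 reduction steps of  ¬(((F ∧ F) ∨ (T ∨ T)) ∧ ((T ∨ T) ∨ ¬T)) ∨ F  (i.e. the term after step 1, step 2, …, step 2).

  start: ¬(((F ∧ F) ∨ (T ∨ T)) ∧ ((T ∨ T) ∨ ¬T)) ∨ F
  [1] ¬(((F ∧ F) ∨ (T ∨ T)) ∧ ((T ∨ T) ∨ ¬T))
  [2] ¬((F ∧ F) ∨ (T ∨ T)) ∨ ¬((T ∨ T) ∨ ¬T)

Answer: after 2 steps: ¬((F ∧ F) ∨ (T ∨ T)) ∨ ¬((T ∨ T) ∨ ¬T)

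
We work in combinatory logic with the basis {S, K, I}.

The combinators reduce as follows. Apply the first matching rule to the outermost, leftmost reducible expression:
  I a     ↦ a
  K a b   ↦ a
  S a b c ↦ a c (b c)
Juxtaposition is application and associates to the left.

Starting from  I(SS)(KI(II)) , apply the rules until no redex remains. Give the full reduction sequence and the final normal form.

  start: I(SS)(KI(II))
  →1  SS(KI(II))
  →2  SSI

Answer: normal form = SSI  (in 2 steps)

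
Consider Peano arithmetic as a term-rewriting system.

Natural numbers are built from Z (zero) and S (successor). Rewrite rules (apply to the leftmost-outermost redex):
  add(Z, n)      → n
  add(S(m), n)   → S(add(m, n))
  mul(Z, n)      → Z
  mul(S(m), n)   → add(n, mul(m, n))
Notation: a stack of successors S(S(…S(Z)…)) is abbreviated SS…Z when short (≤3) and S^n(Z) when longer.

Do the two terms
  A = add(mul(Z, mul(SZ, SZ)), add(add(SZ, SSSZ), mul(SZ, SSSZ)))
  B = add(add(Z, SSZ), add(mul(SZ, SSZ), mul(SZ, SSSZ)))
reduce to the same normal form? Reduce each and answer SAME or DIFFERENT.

Answer: SAME — A ⇓ S^7(Z), B ⇓ S^7(Z)

Derivation:
Term A:
  start: add(mul(Z, mul(SZ, SZ)), add(add(SZ, SSSZ), mul(SZ, SSSZ)))
  →1  add(Z, add(add(SZ, SSSZ), mul(SZ, SSSZ)))
  →2  add(add(SZ, SSSZ), mul(SZ, SSSZ))
  →3  add(S(add(Z, SSSZ)), mul(SZ, SSSZ))
  →4  S(add(add(Z, SSSZ), mul(SZ, SSSZ)))
  →5  S(add(SSSZ, mul(SZ, SSSZ)))
  →6  S(S(add(SSZ, mul(SZ, SSSZ))))
  →7  S(S(S(add(SZ, mul(SZ, SSSZ)))))
  →8  S(S(S(S(add(Z, mul(SZ, SSSZ))))))
  →9  S(S(S(S(mul(SZ, SSSZ)))))
  →10  S(S(S(S(add(SSSZ, mul(Z, SSSZ))))))
  →11  S(S(S(S(S(add(SSZ, mul(Z, SSSZ)))))))
  →12  S(S(S(S(S(S(add(SZ, mul(Z, SSSZ))))))))
  →13  S(S(S(S(S(S(S(add(Z, mul(Z, SSSZ)))))))))
  →14  S(S(S(S(S(S(S(mul(Z, SSSZ))))))))
  →15  S^7(Z)

Term B:
  start: add(add(Z, SSZ), add(mul(SZ, SSZ), mul(SZ, SSSZ)))
  →1  add(SSZ, add(mul(SZ, SSZ), mul(SZ, SSSZ)))
  →2  S(add(SZ, add(mul(SZ, SSZ), mul(SZ, SSSZ))))
  →3  S(S(add(Z, add(mul(SZ, SSZ), mul(SZ, SSSZ)))))
  →4  S(S(add(mul(SZ, SSZ), mul(SZ, SSSZ))))
  →5  S(S(add(add(SSZ, mul(Z, SSZ)), mul(SZ, SSSZ))))
  →6  S(S(add(S(add(SZ, mul(Z, SSZ))), mul(SZ, SSSZ))))
  →7  S(S(S(add(add(SZ, mul(Z, SSZ)), mul(SZ, SSSZ)))))
  →8  S(S(S(add(S(add(Z, mul(Z, SSZ))), mul(SZ, SSSZ)))))
  →9  S(S(S(S(add(add(Z, mul(Z, SSZ)), mul(SZ, SSSZ))))))
  →10  S(S(S(S(add(mul(Z, SSZ), mul(SZ, SSSZ))))))
  →11  S(S(S(S(add(Z, mul(SZ, SSSZ))))))
  →12  S(S(S(S(mul(SZ, SSSZ)))))
  →13  S(S(S(S(add(SSSZ, mul(Z, SSSZ))))))
  →14  S(S(S(S(S(add(SSZ, mul(Z, SSSZ)))))))
  →15  S(S(S(S(S(S(add(SZ, mul(Z, SSSZ))))))))
  →16  S(S(S(S(S(S(S(add(Z, mul(Z, SSSZ)))))))))
  →17  S(S(S(S(S(S(S(mul(Z, SSSZ))))))))
  →18  S^7(Z)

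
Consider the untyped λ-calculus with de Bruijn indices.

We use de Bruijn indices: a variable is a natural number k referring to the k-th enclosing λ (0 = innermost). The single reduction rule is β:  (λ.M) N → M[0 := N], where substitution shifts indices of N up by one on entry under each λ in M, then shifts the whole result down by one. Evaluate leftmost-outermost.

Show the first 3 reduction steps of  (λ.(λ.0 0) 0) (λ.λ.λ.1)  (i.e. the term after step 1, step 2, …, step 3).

  start: (λ.(λ.0 0) 0) (λ.λ.λ.1)
  [1] (λ.0 0) (λ.λ.λ.1)
  [2] (λ.λ.λ.1) (λ.λ.λ.1)
  [3] λ.λ.1

Answer: after 3 steps: λ.λ.1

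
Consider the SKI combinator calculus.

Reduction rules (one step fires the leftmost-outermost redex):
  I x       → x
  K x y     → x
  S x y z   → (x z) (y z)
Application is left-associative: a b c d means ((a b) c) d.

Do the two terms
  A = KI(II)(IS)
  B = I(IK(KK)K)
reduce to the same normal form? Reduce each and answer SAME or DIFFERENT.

Answer: DIFFERENT — A ⇓ S, B ⇓ KK

Derivation:
Term A:
  start: KI(II)(IS)
  [1] I(IS)
  [2] IS
  [3] S

Term B:
  start: I(IK(KK)K)
  [1] IK(KK)K
  [2] K(KK)K
  [3] KK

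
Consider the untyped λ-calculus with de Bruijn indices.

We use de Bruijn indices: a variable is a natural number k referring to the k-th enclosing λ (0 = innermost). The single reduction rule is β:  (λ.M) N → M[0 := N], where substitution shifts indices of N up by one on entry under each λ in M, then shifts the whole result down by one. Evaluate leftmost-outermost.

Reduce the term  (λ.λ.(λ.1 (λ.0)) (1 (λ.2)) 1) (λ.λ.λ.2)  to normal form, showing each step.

Answer: normal form = λ.0 (λ.0) (λ.λ.λ.2)  (in 2 steps)

Reduction:
  start: (λ.λ.(λ.1 (λ.0)) (1 (λ.2)) 1) (λ.λ.λ.2)
  →1  λ.(λ.1 (λ.0)) ((λ.λ.λ.2) (λ.λ.λ.λ.2)) (λ.λ.λ.2)
  →2  λ.0 (λ.0) (λ.λ.λ.2)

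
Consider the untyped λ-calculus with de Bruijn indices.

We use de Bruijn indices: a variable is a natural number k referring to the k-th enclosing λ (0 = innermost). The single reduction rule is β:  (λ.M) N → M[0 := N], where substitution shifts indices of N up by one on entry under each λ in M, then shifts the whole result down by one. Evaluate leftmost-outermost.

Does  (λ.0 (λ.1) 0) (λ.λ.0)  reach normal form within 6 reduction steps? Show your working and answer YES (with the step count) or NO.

Answer: YES — reaches normal form λ.λ.0 in 3 ≤ 6 steps

Working:
  start: (λ.0 (λ.1) 0) (λ.λ.0)
  step 1: (λ.λ.0) (λ.λ.λ.0) (λ.λ.0)
  step 2: (λ.0) (λ.λ.0)
  step 3: λ.λ.0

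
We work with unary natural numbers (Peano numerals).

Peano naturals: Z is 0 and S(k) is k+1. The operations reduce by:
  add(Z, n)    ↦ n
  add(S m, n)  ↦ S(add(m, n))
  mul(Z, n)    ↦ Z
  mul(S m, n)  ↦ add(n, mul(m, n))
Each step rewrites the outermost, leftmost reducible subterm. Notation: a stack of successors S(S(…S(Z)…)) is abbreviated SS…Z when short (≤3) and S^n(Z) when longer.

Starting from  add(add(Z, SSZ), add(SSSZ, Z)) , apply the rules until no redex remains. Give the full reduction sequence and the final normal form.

Answer: normal form = S^5(Z)  (in 8 steps)

Derivation:
  start: add(add(Z, SSZ), add(SSSZ, Z))
  [1] add(SSZ, add(SSSZ, Z))
  [2] S(add(SZ, add(SSSZ, Z)))
  [3] S(S(add(Z, add(SSSZ, Z))))
  [4] S(S(add(SSSZ, Z)))
  [5] S(S(S(add(SSZ, Z))))
  [6] S(S(S(S(add(SZ, Z)))))
  [7] S(S(S(S(S(add(Z, Z))))))
  [8] S^5(Z)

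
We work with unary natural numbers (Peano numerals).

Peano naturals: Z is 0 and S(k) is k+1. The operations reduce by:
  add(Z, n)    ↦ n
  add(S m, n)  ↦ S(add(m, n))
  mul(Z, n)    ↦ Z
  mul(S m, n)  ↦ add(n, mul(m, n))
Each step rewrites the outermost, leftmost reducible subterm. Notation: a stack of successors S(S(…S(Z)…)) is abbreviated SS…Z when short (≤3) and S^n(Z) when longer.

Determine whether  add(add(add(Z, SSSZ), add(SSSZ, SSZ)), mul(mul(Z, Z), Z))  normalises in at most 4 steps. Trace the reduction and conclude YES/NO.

Answer: NO — after 4 steps the term is S(add(S(add(SZ, add(SSSZ, SSZ))), mul(mul(Z, Z), Z))), not yet normal

Derivation:
  start: add(add(add(Z, SSSZ), add(SSSZ, SSZ)), mul(mul(Z, Z), Z))
  →1  add(add(SSSZ, add(SSSZ, SSZ)), mul(mul(Z, Z), Z))
  →2  add(S(add(SSZ, add(SSSZ, SSZ))), mul(mul(Z, Z), Z))
  →3  S(add(add(SSZ, add(SSSZ, SSZ)), mul(mul(Z, Z), Z)))
  →4  S(add(S(add(SZ, add(SSSZ, SSZ))), mul(mul(Z, Z), Z)))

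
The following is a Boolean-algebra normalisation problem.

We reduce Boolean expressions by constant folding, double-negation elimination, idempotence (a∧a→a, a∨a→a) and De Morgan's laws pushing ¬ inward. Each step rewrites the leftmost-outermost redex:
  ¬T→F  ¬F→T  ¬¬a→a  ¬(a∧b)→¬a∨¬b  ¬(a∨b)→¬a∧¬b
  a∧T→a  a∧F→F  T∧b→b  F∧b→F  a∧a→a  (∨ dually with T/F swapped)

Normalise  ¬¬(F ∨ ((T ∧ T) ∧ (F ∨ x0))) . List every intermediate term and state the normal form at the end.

Answer: normal form = x0  (in 5 steps)

Derivation:
  start: ¬¬(F ∨ ((T ∧ T) ∧ (F ∨ x0)))
  →1  F ∨ ((T ∧ T) ∧ (F ∨ x0))
  →2  (T ∧ T) ∧ (F ∨ x0)
  →3  T ∧ (F ∨ x0)
  →4  F ∨ x0
  →5  x0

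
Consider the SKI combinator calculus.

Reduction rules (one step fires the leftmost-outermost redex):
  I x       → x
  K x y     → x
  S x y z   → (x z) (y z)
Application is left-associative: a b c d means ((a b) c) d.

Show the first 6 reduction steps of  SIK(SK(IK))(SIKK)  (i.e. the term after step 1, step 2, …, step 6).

  start: SIK(SK(IK))(SIKK)
  step 1: I(SK(IK))(K(SK(IK)))(SIKK)
  step 2: SK(IK)(K(SK(IK)))(SIKK)
  step 3: K(K(SK(IK)))(IK(K(SK(IK))))(SIKK)
  step 4: K(SK(IK))(SIKK)
  step 5: SK(IK)
  step 6: SKK

Answer: after 6 steps: SKK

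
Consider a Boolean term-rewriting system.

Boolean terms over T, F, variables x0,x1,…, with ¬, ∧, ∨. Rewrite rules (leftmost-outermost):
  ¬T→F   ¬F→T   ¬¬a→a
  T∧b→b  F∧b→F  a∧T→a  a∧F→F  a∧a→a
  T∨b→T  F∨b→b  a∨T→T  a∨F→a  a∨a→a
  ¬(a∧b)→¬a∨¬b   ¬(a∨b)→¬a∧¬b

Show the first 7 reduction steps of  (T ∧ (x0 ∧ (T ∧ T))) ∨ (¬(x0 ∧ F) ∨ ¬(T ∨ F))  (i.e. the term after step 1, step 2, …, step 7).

Answer: after 7 steps: x0 ∨ T

Reduction:
  start: (T ∧ (x0 ∧ (T ∧ T))) ∨ (¬(x0 ∧ F) ∨ ¬(T ∨ F))
  step 1: (x0 ∧ (T ∧ T)) ∨ (¬(x0 ∧ F) ∨ ¬(T ∨ F))
  step 2: (x0 ∧ T) ∨ (¬(x0 ∧ F) ∨ ¬(T ∨ F))
  step 3: x0 ∨ (¬(x0 ∧ F) ∨ ¬(T ∨ F))
  step 4: x0 ∨ ((¬x0 ∨ ¬F) ∨ ¬(T ∨ F))
  step 5: x0 ∨ ((¬x0 ∨ T) ∨ ¬(T ∨ F))
  step 6: x0 ∨ (T ∨ ¬(T ∨ F))
  step 7: x0 ∨ T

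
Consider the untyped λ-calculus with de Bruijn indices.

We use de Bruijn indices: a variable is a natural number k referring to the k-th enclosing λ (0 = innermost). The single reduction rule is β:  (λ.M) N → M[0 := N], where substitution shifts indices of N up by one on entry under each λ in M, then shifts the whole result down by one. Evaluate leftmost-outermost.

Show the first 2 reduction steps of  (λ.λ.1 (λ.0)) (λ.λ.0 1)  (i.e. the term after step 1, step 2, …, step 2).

Answer: after 2 steps: λ.λ.0 (λ.0)

Working:
  start: (λ.λ.1 (λ.0)) (λ.λ.0 1)
  →1  λ.(λ.λ.0 1) (λ.0)
  →2  λ.λ.0 (λ.0)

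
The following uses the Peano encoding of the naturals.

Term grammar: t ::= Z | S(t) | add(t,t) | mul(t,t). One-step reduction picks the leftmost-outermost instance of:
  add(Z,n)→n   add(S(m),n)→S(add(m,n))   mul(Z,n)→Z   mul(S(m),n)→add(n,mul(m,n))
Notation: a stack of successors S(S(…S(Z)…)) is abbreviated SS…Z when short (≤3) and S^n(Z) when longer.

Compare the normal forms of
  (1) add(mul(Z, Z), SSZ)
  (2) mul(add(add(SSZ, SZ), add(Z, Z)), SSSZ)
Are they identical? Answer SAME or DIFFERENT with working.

Term A:
  start: add(mul(Z, Z), SSZ)
  →1  add(Z, SSZ)
  →2  SSZ

Term B:
  start: mul(add(add(SSZ, SZ), add(Z, Z)), SSSZ)
  →1  mul(add(S(add(SZ, SZ)), add(Z, Z)), SSSZ)
  →2  mul(S(add(add(SZ, SZ), add(Z, Z))), SSSZ)
  →3  add(SSSZ, mul(add(add(SZ, SZ), add(Z, Z)), SSSZ))
  →4  S(add(SSZ, mul(add(add(SZ, SZ), add(Z, Z)), SSSZ)))
  →5  S(S(add(SZ, mul(add(add(SZ, SZ), add(Z, Z)), SSSZ))))
  →6  S(S(S(add(Z, mul(add(add(SZ, SZ), add(Z, Z)), SSSZ)))))
  →7  S(S(S(mul(add(add(SZ, SZ), add(Z, Z)), SSSZ))))
  →8  S(S(S(mul(add(S(add(Z, SZ)), add(Z, Z)), SSSZ))))
  →9  S(S(S(mul(S(add(add(Z, SZ), add(Z, Z))), SSSZ))))
  →10  S(S(S(add(SSSZ, mul(add(add(Z, SZ), add(Z, Z)), SSSZ)))))
  →11  S(S(S(S(add(SSZ, mul(add(add(Z, SZ), add(Z, Z)), SSSZ))))))
  →12  S(S(S(S(S(add(SZ, mul(add(add(Z, SZ), add(Z, Z)), SSSZ)))))))
  →13  S(S(S(S(S(S(add(Z, mul(add(add(Z, SZ), add(Z, Z)), SSSZ))))))))
  →14  S(S(S(S(S(S(mul(add(add(Z, SZ), add(Z, Z)), SSSZ)))))))
  →15  S(S(S(S(S(S(mul(add(SZ, add(Z, Z)), SSSZ)))))))
  →16  S(S(S(S(S(S(mul(S(add(Z, add(Z, Z))), SSSZ)))))))
  →17  S(S(S(S(S(S(add(SSSZ, mul(add(Z, add(Z, Z)), SSSZ))))))))
  →18  S(S(S(S(S(S(S(add(SSZ, mul(add(Z, add(Z, Z)), SSSZ)))))))))
  →19  S(S(S(S(S(S(S(S(add(SZ, mul(add(Z, add(Z, Z)), SSSZ))))))))))
  →20  S(S(S(S(S(S(S(S(S(add(Z, mul(add(Z, add(Z, Z)), SSSZ)))))))))))
  →21  S(S(S(S(S(S(S(S(S(mul(add(Z, add(Z, Z)), SSSZ))))))))))
  →22  S(S(S(S(S(S(S(S(S(mul(add(Z, Z), SSSZ))))))))))
  →23  S(S(S(S(S(S(S(S(S(mul(Z, SSSZ))))))))))
  →24  S^9(Z)

Answer: DIFFERENT — A ⇓ SSZ, B ⇓ S^9(Z)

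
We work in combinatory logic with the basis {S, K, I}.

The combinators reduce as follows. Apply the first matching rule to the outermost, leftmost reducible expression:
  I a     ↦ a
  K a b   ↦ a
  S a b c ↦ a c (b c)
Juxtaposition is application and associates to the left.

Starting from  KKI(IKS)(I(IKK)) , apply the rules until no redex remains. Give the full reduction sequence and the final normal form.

  start: KKI(IKS)(I(IKK))
  step 1: K(IKS)(I(IKK))
  step 2: IKS
  step 3: KS

Answer: normal form = KS  (in 3 steps)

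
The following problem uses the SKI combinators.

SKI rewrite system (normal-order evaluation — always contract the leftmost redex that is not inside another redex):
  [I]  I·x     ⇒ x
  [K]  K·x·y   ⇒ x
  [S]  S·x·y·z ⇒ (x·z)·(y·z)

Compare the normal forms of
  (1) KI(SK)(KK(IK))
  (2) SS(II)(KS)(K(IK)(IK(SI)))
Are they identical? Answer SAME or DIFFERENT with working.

Answer: DIFFERENT — A ⇓ K, B ⇓ SS

Reduction:
Term A:
  start: KI(SK)(KK(IK))
  [1] I(KK(IK))
  [2] KK(IK)
  [3] K

Term B:
  start: SS(II)(KS)(K(IK)(IK(SI)))
  [1] S(KS)(II(KS))(K(IK)(IK(SI)))
  [2] KS(K(IK)(IK(SI)))(II(KS)(K(IK)(IK(SI))))
  [3] S(II(KS)(K(IK)(IK(SI))))
  [4] S(I(KS)(K(IK)(IK(SI))))
  [5] S(KS(K(IK)(IK(SI))))
  [6] SS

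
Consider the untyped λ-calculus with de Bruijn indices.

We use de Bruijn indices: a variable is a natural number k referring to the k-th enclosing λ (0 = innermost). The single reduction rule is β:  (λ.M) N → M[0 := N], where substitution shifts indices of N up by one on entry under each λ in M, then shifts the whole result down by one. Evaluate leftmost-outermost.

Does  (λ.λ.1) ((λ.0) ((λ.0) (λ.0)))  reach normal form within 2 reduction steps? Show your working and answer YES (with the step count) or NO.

Answer: NO — after 2 steps the term is λ.(λ.0) (λ.0), not yet normal

Reduction:
  start: (λ.λ.1) ((λ.0) ((λ.0) (λ.0)))
  →1  λ.(λ.0) ((λ.0) (λ.0))
  →2  λ.(λ.0) (λ.0)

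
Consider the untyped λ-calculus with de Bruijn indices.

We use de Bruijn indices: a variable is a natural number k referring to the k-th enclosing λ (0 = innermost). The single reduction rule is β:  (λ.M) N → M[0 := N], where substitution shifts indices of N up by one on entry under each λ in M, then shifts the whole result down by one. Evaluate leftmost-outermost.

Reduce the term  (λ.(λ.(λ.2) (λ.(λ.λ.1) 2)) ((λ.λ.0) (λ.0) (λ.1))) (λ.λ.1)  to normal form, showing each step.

  start: (λ.(λ.(λ.2) (λ.(λ.λ.1) 2)) ((λ.λ.0) (λ.0) (λ.1))) (λ.λ.1)
  step 1: (λ.(λ.λ.λ.1) (λ.(λ.λ.1) (λ.λ.1))) ((λ.λ.0) (λ.0) (λ.λ.λ.1))
  step 2: (λ.λ.λ.1) (λ.(λ.λ.1) (λ.λ.1))
  step 3: λ.λ.1

Answer: normal form = λ.λ.1  (in 3 steps)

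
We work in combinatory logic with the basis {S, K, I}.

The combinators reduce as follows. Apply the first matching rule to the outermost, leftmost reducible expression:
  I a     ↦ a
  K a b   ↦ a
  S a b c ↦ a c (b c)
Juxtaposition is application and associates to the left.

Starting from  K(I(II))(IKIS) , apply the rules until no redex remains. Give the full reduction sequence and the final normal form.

  start: K(I(II))(IKIS)
  [1] I(II)
  [2] II
  [3] I

Answer: normal form = I  (in 3 steps)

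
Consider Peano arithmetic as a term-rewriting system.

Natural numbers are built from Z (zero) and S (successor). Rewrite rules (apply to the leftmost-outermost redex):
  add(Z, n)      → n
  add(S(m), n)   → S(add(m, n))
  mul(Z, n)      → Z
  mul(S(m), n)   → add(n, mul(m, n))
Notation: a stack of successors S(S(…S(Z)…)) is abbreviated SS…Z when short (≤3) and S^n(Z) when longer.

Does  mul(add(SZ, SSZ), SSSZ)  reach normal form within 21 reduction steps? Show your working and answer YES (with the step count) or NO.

Answer: YES — reaches normal form S^9(Z) in 18 ≤ 21 steps

Derivation:
  start: mul(add(SZ, SSZ), SSSZ)
  [1] mul(S(add(Z, SSZ)), SSSZ)
  [2] add(SSSZ, mul(add(Z, SSZ), SSSZ))
  [3] S(add(SSZ, mul(add(Z, SSZ), SSSZ)))
  [4] S(S(add(SZ, mul(add(Z, SSZ), SSSZ))))
  [5] S(S(S(add(Z, mul(add(Z, SSZ), SSSZ)))))
  [6] S(S(S(mul(add(Z, SSZ), SSSZ))))
  [7] S(S(S(mul(SSZ, SSSZ))))
  [8] S(S(S(add(SSSZ, mul(SZ, SSSZ)))))
  [9] S(S(S(S(add(SSZ, mul(SZ, SSSZ))))))
  [10] S(S(S(S(S(add(SZ, mul(SZ, SSSZ)))))))
  [11] S(S(S(S(S(S(add(Z, mul(SZ, SSSZ))))))))
  [12] S(S(S(S(S(S(mul(SZ, SSSZ)))))))
  [13] S(S(S(S(S(S(add(SSSZ, mul(Z, SSSZ))))))))
  [14] S(S(S(S(S(S(S(add(SSZ, mul(Z, SSSZ)))))))))
  [15] S(S(S(S(S(S(S(S(add(SZ, mul(Z, SSSZ))))))))))
  [16] S(S(S(S(S(S(S(S(S(add(Z, mul(Z, SSSZ)))))))))))
  [17] S(S(S(S(S(S(S(S(S(mul(Z, SSSZ))))))))))
  [18] S^9(Z)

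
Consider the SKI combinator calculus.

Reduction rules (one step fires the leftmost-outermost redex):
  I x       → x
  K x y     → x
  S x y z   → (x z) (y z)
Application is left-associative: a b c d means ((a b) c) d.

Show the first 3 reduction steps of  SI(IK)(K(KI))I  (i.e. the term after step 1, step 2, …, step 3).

  start: SI(IK)(K(KI))I
  step 1: I(K(KI))(IK(K(KI)))I
  step 2: K(KI)(IK(K(KI)))I
  step 3: KII

Answer: after 3 steps: KII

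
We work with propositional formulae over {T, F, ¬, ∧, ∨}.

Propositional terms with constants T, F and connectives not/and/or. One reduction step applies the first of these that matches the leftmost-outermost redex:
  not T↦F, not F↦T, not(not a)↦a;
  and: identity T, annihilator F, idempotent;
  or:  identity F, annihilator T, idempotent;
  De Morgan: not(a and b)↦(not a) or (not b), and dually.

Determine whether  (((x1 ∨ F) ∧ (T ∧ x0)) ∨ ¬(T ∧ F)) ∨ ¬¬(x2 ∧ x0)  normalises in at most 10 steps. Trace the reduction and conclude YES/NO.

  start: (((x1 ∨ F) ∧ (T ∧ x0)) ∨ ¬(T ∧ F)) ∨ ¬¬(x2 ∧ x0)
  step 1: ((x1 ∧ (T ∧ x0)) ∨ ¬(T ∧ F)) ∨ ¬¬(x2 ∧ x0)
  step 2: ((x1 ∧ x0) ∨ ¬(T ∧ F)) ∨ ¬¬(x2 ∧ x0)
  step 3: ((x1 ∧ x0) ∨ (¬T ∨ ¬F)) ∨ ¬¬(x2 ∧ x0)
  step 4: ((x1 ∧ x0) ∨ (F ∨ ¬F)) ∨ ¬¬(x2 ∧ x0)
  step 5: ((x1 ∧ x0) ∨ ¬F) ∨ ¬¬(x2 ∧ x0)
  step 6: ((x1 ∧ x0) ∨ T) ∨ ¬¬(x2 ∧ x0)
  step 7: T ∨ ¬¬(x2 ∧ x0)
  step 8: T

Answer: YES — reaches normal form T in 8 ≤ 10 steps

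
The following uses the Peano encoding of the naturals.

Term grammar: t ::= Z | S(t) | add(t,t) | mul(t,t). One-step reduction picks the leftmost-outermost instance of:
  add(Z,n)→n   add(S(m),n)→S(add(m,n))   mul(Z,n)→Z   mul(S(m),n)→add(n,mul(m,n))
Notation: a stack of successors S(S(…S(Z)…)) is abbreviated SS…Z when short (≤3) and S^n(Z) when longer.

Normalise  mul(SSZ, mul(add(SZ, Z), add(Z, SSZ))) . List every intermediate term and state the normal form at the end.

  start: mul(SSZ, mul(add(SZ, Z), add(Z, SSZ)))
  [1] add(mul(add(SZ, Z), add(Z, SSZ)), mul(SZ, mul(add(SZ, Z), add(Z, SSZ))))
  [2] add(mul(S(add(Z, Z)), add(Z, SSZ)), mul(SZ, mul(add(SZ, Z), add(Z, SSZ))))
  [3] add(add(add(Z, SSZ), mul(add(Z, Z), add(Z, SSZ))), mul(SZ, mul(add(SZ, Z), add(Z, SSZ))))
  [4] add(add(SSZ, mul(add(Z, Z), add(Z, SSZ))), mul(SZ, mul(add(SZ, Z), add(Z, SSZ))))
  [5] add(S(add(SZ, mul(add(Z, Z), add(Z, SSZ)))), mul(SZ, mul(add(SZ, Z), add(Z, SSZ))))
  [6] S(add(add(SZ, mul(add(Z, Z), add(Z, SSZ))), mul(SZ, mul(add(SZ, Z), add(Z, SSZ)))))
  [7] S(add(S(add(Z, mul(add(Z, Z), add(Z, SSZ)))), mul(SZ, mul(add(SZ, Z), add(Z, SSZ)))))
  [8] S(S(add(add(Z, mul(add(Z, Z), add(Z, SSZ))), mul(SZ, mul(add(SZ, Z), add(Z, SSZ))))))
  [9] S(S(add(mul(add(Z, Z), add(Z, SSZ)), mul(SZ, mul(add(SZ, Z), add(Z, SSZ))))))
  [10] S(S(add(mul(Z, add(Z, SSZ)), mul(SZ, mul(add(SZ, Z), add(Z, SSZ))))))
  [11] S(S(add(Z, mul(SZ, mul(add(SZ, Z), add(Z, SSZ))))))
  [12] S(S(mul(SZ, mul(add(SZ, Z), add(Z, SSZ)))))
  [13] S(S(add(mul(add(SZ, Z), add(Z, SSZ)), mul(Z, mul(add(SZ, Z), add(Z, SSZ))))))
  [14] S(S(add(mul(S(add(Z, Z)), add(Z, SSZ)), mul(Z, mul(add(SZ, Z), add(Z, SSZ))))))
  [15] S(S(add(add(add(Z, SSZ), mul(add(Z, Z), add(Z, SSZ))), mul(Z, mul(add(SZ, Z), add(Z, SSZ))))))
  [16] S(S(add(add(SSZ, mul(add(Z, Z), add(Z, SSZ))), mul(Z, mul(add(SZ, Z), add(Z, SSZ))))))
  [17] S(S(add(S(add(SZ, mul(add(Z, Z), add(Z, SSZ)))), mul(Z, mul(add(SZ, Z), add(Z, SSZ))))))
  [18] S(S(S(add(add(SZ, mul(add(Z, Z), add(Z, SSZ))), mul(Z, mul(add(SZ, Z), add(Z, SSZ)))))))
  [19] S(S(S(add(S(add(Z, mul(add(Z, Z), add(Z, SSZ)))), mul(Z, mul(add(SZ, Z), add(Z, SSZ)))))))
  [20] S(S(S(S(add(add(Z, mul(add(Z, Z), add(Z, SSZ))), mul(Z, mul(add(SZ, Z), add(Z, SSZ))))))))
  [21] S(S(S(S(add(mul(add(Z, Z), add(Z, SSZ)), mul(Z, mul(add(SZ, Z), add(Z, SSZ))))))))
  [22] S(S(S(S(add(mul(Z, add(Z, SSZ)), mul(Z, mul(add(SZ, Z), add(Z, SSZ))))))))
  [23] S(S(S(S(add(Z, mul(Z, mul(add(SZ, Z), add(Z, SSZ))))))))
  [24] S(S(S(S(mul(Z, mul(add(SZ, Z), add(Z, SSZ)))))))
  [25] S^4(Z)

Answer: normal form = S^4(Z)  (in 25 steps)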